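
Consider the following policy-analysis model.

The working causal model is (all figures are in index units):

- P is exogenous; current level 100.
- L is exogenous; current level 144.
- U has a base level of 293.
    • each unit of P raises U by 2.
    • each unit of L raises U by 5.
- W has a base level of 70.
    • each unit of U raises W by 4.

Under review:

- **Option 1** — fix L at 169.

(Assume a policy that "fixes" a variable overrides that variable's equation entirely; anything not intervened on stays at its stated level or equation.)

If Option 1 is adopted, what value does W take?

5422

Option 1 (L := 169):
  P = 100
  L = 169
  U = 293 + 2·100 + 5·169 = 1338
  W = 70 + 4·1338 = 5422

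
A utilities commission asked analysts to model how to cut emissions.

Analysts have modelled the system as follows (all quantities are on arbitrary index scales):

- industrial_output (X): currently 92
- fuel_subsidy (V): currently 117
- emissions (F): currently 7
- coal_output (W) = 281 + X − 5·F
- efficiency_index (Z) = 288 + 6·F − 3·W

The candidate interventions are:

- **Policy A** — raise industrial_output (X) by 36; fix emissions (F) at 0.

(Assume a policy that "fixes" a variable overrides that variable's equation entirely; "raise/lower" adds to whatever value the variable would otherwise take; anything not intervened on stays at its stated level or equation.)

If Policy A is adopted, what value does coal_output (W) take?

409

Policy A (X + 36, F := 0):
  X = 92 + 36 = 128
  F = 0
  W = 281 + 128 − 5·0 = 409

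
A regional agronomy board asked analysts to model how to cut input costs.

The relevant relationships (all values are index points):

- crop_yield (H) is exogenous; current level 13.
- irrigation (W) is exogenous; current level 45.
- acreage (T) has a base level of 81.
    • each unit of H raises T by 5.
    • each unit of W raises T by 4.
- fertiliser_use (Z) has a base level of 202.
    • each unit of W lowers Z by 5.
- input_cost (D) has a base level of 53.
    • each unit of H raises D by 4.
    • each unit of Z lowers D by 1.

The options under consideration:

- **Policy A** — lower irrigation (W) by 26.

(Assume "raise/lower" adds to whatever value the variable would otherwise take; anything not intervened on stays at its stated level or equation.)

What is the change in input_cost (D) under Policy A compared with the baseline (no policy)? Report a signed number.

Baseline:
  H = 13
  W = 45
  Z = 202 − 5·45 = -23
  D = 53 + 4·13 − (-23) = 128
Policy A (W − 26):
  H = 13
  W = 45 − 26 = 19
  Z = 202 − 5·19 = 107
  D = 53 + 4·13 − 107 = -2
Change in D: -2 − 128 = -130

-130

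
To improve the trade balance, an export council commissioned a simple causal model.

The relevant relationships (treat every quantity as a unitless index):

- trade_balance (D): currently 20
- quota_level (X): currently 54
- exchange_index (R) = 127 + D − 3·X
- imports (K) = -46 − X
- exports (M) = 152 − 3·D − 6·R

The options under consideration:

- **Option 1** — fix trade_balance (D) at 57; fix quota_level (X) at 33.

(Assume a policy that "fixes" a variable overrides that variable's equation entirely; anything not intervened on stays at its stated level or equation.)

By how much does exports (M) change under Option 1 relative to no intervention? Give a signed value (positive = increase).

Baseline:
  D = 20
  X = 54
  R = 127 + 20 − 3·54 = -15
  M = 152 − 3·20 − 6·(-15) = 182
Option 1 (D := 57, X := 33):
  D = 57
  X = 33
  R = 127 + 57 − 3·33 = 85
  M = 152 − 3·57 − 6·85 = -529
Change in M: -529 − 182 = -711

-711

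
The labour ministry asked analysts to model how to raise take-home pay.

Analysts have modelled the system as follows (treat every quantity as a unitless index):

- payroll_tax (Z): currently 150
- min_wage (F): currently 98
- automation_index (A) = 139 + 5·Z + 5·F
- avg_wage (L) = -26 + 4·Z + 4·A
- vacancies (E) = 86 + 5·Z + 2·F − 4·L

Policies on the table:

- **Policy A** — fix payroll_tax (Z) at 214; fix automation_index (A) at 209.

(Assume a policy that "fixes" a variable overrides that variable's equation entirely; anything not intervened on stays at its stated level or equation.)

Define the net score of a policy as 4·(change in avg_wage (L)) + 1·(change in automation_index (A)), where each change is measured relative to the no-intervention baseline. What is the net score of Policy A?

-18866

Baseline:
  Z = 150
  F = 98
  A = 139 + 5·150 + 5·98 = 1379
  L = -26 + 4·150 + 4·1379 = 6090
Policy A (Z := 214, A := 209):
  Z = 214
  F = 98
  A = 209
  L = -26 + 4·214 + 4·209 = 1666
ΔL = 1666 − 6090 = -4424; ΔA = 209 − 1379 = -1170
Score = 4·(-4424) + 1·(-1170) = -18866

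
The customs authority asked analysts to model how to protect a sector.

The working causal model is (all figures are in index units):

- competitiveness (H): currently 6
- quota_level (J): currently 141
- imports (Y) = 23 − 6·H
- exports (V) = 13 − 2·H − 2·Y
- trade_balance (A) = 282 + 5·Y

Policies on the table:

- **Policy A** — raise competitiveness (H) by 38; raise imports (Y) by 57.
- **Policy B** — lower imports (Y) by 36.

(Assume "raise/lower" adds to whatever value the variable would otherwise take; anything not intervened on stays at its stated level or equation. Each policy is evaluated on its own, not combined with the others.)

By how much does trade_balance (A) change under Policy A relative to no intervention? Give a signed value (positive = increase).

-855

Baseline:
  H = 6
  Y = 23 − 6·6 = -13
  A = 282 + 5·(-13) = 217
Policy A (H + 38, Y + 57):
  H = 6 + 38 = 44
  Y = 23 − 6·44 (+57 from intervention) = -184
  A = 282 + 5·(-184) = -638
Change in A: -638 − 217 = -855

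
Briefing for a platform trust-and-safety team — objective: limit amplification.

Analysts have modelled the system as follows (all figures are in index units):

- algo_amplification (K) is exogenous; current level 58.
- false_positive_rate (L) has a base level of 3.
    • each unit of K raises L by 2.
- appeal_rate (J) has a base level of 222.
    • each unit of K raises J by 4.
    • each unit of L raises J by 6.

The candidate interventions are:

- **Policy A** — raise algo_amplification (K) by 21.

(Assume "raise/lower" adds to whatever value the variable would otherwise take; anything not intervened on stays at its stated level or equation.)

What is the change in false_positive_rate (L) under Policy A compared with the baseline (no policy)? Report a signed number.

Baseline:
  K = 58
  L = 3 + 2·58 = 119
Policy A (K + 21):
  K = 58 + 21 = 79
  L = 3 + 2·79 = 161
Change in L: 161 − 119 = 42

42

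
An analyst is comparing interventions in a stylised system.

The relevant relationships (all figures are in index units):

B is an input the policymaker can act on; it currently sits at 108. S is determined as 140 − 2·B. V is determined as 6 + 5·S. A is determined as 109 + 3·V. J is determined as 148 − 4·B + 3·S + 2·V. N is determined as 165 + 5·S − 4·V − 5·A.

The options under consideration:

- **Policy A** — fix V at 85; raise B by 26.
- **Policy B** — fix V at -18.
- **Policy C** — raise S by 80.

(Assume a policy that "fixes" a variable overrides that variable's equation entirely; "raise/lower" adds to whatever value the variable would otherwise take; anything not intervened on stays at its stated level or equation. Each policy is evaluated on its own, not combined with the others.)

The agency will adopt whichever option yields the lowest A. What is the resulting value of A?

55

Policy A (V := 85, B + 26):
  B = 108 + 26 = 134
  S = 140 − 2·134 = -128
  V = 85
  A = 109 + 3·85 = 364
Policy B (V := -18):
  B = 108
  S = 140 − 2·108 = -76
  V = -18
  A = 109 + 3·(-18) = 55
Policy C (S + 80):
  B = 108
  S = 140 − 2·108 (+80 from intervention) = 4
  V = 6 + 5·4 = 26
  A = 109 + 3·26 = 187
Comparing — Policy A: A=364, Policy B: A=55, Policy C: A=187. Lowest is 55 (Policy B).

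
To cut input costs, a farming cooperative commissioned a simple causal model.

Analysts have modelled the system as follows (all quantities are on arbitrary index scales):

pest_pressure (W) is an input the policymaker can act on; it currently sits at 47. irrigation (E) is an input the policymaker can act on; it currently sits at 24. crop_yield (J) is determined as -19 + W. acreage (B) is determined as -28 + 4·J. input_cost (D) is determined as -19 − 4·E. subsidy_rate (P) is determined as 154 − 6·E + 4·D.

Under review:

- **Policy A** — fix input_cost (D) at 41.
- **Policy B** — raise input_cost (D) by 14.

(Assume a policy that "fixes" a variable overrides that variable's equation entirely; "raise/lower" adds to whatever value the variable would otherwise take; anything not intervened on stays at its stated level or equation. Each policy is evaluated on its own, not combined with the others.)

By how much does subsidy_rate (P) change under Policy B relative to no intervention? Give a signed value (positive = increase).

56

Baseline:
  E = 24
  D = -19 − 4·24 = -115
  P = 154 − 6·24 + 4·(-115) = -450
Policy B (D + 14):
  E = 24
  D = -19 − 4·24 (+14 from intervention) = -101
  P = 154 − 6·24 + 4·(-101) = -394
Change in P: -394 − (-450) = 56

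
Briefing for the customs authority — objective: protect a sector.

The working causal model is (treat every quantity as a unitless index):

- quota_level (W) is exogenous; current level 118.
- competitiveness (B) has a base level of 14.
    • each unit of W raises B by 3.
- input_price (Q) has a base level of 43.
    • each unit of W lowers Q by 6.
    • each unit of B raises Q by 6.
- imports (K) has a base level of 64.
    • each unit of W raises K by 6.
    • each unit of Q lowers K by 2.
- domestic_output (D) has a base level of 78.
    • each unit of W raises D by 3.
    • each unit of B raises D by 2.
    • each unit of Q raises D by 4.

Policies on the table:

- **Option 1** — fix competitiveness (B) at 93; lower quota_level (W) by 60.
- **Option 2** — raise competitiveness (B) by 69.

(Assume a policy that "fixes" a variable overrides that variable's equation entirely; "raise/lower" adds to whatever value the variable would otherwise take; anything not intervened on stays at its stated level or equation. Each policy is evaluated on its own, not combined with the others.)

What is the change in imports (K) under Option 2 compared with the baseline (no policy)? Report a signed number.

-828

Baseline:
  W = 118
  B = 14 + 3·118 = 368
  Q = 43 − 6·118 + 6·368 = 1543
  K = 64 + 6·118 − 2·1543 = -2314
Option 2 (B + 69):
  W = 118
  B = 14 + 3·118 (+69 from intervention) = 437
  Q = 43 − 6·118 + 6·437 = 1957
  K = 64 + 6·118 − 2·1957 = -3142
Change in K: -3142 − (-2314) = -828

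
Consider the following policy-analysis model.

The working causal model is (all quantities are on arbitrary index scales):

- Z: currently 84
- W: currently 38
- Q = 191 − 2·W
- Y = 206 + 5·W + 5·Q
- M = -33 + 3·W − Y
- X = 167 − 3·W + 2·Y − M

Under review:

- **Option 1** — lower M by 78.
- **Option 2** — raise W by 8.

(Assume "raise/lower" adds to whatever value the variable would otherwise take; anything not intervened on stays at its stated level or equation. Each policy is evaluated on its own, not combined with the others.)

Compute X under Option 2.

2717

Option 2 (W + 8):
  W = 38 + 8 = 46
  Q = 191 − 2·46 = 99
  Y = 206 + 5·46 + 5·99 = 931
  M = -33 + 3·46 − 931 = -826
  X = 167 − 3·46 + 2·931 − (-826) = 2717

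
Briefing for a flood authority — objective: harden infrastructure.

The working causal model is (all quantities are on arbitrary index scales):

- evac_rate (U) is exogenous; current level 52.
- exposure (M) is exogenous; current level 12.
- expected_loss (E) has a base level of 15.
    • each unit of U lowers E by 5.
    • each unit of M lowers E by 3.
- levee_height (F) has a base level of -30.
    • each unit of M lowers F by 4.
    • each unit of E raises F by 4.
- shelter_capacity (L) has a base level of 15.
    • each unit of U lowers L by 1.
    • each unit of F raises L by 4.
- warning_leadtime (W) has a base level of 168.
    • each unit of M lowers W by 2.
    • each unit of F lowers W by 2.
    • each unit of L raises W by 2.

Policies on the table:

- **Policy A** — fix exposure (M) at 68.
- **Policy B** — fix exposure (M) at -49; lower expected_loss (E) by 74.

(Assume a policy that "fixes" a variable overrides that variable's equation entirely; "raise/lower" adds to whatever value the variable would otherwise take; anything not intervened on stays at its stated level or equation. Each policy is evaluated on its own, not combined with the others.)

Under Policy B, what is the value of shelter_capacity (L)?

-2125

Policy B (M := -49, E − 74):
  U = 52
  M = -49
  E = 15 − 5·52 − 3·(-49) (−74 from intervention) = -172
  F = -30 − 4·(-49) + 4·(-172) = -522
  L = 15 − 52 + 4·(-522) = -2125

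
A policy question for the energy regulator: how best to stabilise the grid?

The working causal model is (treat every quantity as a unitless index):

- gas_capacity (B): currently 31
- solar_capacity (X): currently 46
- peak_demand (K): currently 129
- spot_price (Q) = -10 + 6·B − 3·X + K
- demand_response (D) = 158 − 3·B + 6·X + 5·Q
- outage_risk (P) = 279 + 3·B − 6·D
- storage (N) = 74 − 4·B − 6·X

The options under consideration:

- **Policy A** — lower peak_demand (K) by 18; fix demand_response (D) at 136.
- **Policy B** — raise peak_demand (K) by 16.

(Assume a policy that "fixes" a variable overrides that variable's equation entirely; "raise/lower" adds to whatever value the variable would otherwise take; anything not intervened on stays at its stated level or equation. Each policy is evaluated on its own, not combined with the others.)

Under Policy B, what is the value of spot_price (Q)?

183

Policy B (K + 16):
  B = 31
  X = 46
  K = 129 + 16 = 145
  Q = -10 + 6·31 − 3·46 + 145 = 183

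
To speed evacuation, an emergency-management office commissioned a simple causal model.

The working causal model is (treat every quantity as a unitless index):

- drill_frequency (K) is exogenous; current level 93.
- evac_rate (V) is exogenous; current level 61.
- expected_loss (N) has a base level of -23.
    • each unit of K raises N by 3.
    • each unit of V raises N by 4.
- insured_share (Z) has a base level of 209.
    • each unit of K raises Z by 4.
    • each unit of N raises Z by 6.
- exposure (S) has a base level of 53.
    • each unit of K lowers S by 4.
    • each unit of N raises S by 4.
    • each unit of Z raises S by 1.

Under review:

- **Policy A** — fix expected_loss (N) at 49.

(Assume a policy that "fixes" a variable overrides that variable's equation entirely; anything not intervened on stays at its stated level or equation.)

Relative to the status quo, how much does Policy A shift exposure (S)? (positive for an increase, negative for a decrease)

Baseline:
  K = 93
  V = 61
  N = -23 + 3·93 + 4·61 = 500
  Z = 209 + 4·93 + 6·500 = 3581
  S = 53 − 4·93 + 4·500 + 3581 = 5262
Policy A (N := 49):
  K = 93
  V = 61
  N = 49
  Z = 209 + 4·93 + 6·49 = 875
  S = 53 − 4·93 + 4·49 + 875 = 752
Change in S: 752 − 5262 = -4510

-4510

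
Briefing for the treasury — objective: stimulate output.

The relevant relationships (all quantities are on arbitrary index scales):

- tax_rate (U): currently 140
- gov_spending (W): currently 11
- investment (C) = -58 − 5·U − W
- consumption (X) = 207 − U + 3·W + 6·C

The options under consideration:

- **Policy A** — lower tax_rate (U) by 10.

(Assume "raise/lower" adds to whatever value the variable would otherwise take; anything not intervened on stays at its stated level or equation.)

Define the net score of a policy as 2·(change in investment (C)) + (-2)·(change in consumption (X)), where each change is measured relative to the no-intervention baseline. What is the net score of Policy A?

-520

Baseline:
  U = 140
  W = 11
  C = -58 − 5·140 − 11 = -769
  X = 207 − 140 + 3·11 + 6·(-769) = -4514
Policy A (U − 10):
  U = 140 − 10 = 130
  W = 11
  C = -58 − 5·130 − 11 = -719
  X = 207 − 130 + 3·11 + 6·(-719) = -4204
ΔC = -719 − (-769) = 50; ΔX = -4204 − (-4514) = 310
Score = 2·50 + (-2)·310 = -520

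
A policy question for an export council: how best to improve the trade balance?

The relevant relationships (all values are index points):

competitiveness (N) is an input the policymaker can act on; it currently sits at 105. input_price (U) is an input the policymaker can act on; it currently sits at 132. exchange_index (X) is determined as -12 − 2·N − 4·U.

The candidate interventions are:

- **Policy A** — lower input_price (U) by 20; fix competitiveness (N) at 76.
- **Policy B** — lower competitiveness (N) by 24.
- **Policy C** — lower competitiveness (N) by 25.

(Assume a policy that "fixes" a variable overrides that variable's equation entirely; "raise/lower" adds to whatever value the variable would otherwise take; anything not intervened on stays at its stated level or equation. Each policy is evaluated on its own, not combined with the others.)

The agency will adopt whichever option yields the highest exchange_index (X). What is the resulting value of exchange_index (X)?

-612

Policy A (U − 20, N := 76):
  N = 76
  U = 132 − 20 = 112
  X = -12 − 2·76 − 4·112 = -612
Policy B (N − 24):
  N = 105 − 24 = 81
  U = 132
  X = -12 − 2·81 − 4·132 = -702
Policy C (N − 25):
  N = 105 − 25 = 80
  U = 132
  X = -12 − 2·80 − 4·132 = -700
Comparing — Policy A: X=-612, Policy B: X=-702, Policy C: X=-700. Highest is -612 (Policy A).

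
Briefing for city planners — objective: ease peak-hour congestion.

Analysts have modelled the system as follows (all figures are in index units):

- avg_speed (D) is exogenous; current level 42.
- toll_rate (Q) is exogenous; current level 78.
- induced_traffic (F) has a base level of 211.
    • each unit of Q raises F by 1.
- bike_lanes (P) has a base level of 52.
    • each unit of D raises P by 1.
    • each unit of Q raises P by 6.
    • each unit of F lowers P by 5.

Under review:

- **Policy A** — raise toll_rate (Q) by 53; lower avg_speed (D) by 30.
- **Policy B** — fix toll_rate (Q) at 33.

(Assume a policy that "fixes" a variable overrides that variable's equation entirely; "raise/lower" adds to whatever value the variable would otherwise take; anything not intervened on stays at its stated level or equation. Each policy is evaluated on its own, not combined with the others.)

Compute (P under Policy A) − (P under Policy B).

68

Policy A (Q + 53, D − 30):
  D = 42 − 30 = 12
  Q = 78 + 53 = 131
  F = 211 + 131 = 342
  P = 52 + 12 + 6·131 − 5·342 = -860
Policy B (Q := 33):
  D = 42
  Q = 33
  F = 211 + 33 = 244
  P = 52 + 42 + 6·33 − 5·244 = -928
P: -860 − (-928) = 68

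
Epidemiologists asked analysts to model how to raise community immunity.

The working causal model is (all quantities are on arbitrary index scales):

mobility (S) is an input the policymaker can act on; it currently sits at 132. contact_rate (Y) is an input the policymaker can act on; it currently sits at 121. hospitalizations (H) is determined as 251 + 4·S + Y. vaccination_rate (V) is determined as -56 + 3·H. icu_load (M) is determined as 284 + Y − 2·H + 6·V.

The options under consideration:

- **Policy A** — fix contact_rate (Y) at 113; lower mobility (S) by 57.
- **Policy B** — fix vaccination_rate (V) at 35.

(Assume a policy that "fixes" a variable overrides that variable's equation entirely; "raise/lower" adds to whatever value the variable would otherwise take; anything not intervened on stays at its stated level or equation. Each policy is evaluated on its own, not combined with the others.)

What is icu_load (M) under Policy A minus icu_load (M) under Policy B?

11870

Policy A (Y := 113, S − 57):
  S = 132 − 57 = 75
  Y = 113
  H = 251 + 4·75 + 113 = 664
  V = -56 + 3·664 = 1936
  M = 284 + 113 − 2·664 + 6·1936 = 10685
Policy B (V := 35):
  S = 132
  Y = 121
  H = 251 + 4·132 + 121 = 900
  V = 35
  M = 284 + 121 − 2·900 + 6·35 = -1185
M: 10685 − (-1185) = 11870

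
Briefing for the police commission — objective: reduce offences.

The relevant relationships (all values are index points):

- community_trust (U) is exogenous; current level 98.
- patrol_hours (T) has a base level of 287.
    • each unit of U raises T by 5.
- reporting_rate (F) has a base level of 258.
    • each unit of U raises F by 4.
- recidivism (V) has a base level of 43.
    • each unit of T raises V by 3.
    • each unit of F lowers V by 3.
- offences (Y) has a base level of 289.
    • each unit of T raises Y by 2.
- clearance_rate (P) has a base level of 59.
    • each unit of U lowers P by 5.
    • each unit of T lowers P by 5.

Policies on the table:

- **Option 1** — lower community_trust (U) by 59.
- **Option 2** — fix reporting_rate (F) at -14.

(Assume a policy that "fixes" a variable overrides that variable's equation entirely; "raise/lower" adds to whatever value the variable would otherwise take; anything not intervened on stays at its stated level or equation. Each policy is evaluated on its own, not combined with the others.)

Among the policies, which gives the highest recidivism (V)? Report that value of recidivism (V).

2416

Option 1 (U − 59):
  U = 98 − 59 = 39
  T = 287 + 5·39 = 482
  F = 258 + 4·39 = 414
  V = 43 + 3·482 − 3·414 = 247
Option 2 (F := -14):
  U = 98
  T = 287 + 5·98 = 777
  F = -14
  V = 43 + 3·777 − 3·(-14) = 2416
Comparing — Option 1: V=247, Option 2: V=2416. Highest is 2416 (Option 2).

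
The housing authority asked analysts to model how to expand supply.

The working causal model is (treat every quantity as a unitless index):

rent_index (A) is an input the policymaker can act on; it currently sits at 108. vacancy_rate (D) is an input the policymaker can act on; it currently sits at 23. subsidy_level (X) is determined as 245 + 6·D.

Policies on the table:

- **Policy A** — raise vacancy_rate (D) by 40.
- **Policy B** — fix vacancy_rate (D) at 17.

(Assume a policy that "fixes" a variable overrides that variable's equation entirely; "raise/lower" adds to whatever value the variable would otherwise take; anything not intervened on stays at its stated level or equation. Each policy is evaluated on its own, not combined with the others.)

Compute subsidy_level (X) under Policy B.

Policy B (D := 17):
  D = 17
  X = 245 + 6·17 = 347

347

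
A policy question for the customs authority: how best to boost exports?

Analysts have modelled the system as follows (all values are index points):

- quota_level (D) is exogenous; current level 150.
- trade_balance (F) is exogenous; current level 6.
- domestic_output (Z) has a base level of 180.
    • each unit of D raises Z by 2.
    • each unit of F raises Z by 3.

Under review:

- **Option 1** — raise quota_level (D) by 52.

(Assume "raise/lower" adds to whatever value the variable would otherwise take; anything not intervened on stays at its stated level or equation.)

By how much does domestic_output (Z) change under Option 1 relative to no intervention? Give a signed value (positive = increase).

104

Baseline:
  D = 150
  F = 6
  Z = 180 + 2·150 + 3·6 = 498
Option 1 (D + 52):
  D = 150 + 52 = 202
  F = 6
  Z = 180 + 2·202 + 3·6 = 602
Change in Z: 602 − 498 = 104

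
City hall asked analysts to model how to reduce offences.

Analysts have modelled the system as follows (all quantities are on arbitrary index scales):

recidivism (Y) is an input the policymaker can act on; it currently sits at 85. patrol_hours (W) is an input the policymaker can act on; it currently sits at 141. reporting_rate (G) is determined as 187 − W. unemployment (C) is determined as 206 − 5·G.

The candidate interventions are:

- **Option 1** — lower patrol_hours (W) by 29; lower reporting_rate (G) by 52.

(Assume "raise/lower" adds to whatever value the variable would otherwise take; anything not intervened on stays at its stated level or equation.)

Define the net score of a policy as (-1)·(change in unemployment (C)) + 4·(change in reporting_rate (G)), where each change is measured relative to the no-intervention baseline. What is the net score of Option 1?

-207

Baseline:
  W = 141
  G = 187 − 141 = 46
  C = 206 − 5·46 = -24
Option 1 (W − 29, G − 52):
  W = 141 − 29 = 112
  G = 187 − 112 (−52 from intervention) = 23
  C = 206 − 5·23 = 91
ΔC = 91 − (-24) = 115; ΔG = 23 − 46 = -23
Score = (-1)·115 + 4·(-23) = -207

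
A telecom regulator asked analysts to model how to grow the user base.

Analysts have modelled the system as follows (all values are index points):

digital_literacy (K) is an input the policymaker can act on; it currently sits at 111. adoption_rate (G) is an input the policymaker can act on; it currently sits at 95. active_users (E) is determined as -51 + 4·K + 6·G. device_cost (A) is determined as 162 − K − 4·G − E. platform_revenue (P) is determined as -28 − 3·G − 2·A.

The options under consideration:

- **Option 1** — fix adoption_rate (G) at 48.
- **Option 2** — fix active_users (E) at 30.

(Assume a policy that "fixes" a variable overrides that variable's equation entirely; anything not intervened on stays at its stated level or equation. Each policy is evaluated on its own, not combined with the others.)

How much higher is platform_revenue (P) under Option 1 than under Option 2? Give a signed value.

Option 1 (G := 48):
  K = 111
  G = 48
  E = -51 + 4·111 + 6·48 = 681
  A = 162 − 111 − 4·48 − 681 = -822
  P = -28 − 3·48 − 2·(-822) = 1472
Option 2 (E := 30):
  K = 111
  G = 95
  E = 30
  A = 162 − 111 − 4·95 − 30 = -359
  P = -28 − 3·95 − 2·(-359) = 405
P: 1472 − 405 = 1067

1067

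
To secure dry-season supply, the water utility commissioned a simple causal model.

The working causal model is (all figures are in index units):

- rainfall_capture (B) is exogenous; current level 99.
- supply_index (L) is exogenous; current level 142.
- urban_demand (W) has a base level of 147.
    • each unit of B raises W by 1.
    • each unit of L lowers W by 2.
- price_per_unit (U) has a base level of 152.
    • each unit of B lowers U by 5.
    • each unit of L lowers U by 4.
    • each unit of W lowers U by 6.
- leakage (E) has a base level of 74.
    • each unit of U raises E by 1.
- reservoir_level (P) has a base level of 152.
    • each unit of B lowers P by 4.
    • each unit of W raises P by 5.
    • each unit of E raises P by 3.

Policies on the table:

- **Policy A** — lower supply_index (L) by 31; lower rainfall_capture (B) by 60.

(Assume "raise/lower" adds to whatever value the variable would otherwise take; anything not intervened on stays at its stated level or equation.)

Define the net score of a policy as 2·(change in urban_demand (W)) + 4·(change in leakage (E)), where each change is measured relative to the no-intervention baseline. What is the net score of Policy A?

1652

Baseline:
  B = 99
  L = 142
  W = 147 + 99 − 2·142 = -38
  U = 152 − 5·99 − 4·142 − 6·(-38) = -683
  E = 74 + (-683) = -609
Policy A (L − 31, B − 60):
  B = 99 − 60 = 39
  L = 142 − 31 = 111
  W = 147 + 39 − 2·111 = -36
  U = 152 − 5·39 − 4·111 − 6·(-36) = -271
  E = 74 + (-271) = -197
ΔW = -36 − (-38) = 2; ΔE = -197 − (-609) = 412
Score = 2·2 + 4·412 = 1652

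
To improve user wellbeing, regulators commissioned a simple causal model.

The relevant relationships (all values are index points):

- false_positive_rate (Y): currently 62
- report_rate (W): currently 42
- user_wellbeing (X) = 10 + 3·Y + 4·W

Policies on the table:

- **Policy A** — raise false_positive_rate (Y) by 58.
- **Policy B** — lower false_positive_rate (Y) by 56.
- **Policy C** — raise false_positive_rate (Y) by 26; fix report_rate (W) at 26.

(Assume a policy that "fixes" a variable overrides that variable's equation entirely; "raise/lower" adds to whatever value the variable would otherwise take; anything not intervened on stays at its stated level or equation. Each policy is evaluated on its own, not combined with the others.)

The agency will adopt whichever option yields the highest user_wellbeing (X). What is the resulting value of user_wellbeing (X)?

Policy A (Y + 58):
  Y = 62 + 58 = 120
  W = 42
  X = 10 + 3·120 + 4·42 = 538
Policy B (Y − 56):
  Y = 62 − 56 = 6
  W = 42
  X = 10 + 3·6 + 4·42 = 196
Policy C (Y + 26, W := 26):
  Y = 62 + 26 = 88
  W = 26
  X = 10 + 3·88 + 4·26 = 378
Comparing — Policy A: X=538, Policy B: X=196, Policy C: X=378. Highest is 538 (Policy A).

538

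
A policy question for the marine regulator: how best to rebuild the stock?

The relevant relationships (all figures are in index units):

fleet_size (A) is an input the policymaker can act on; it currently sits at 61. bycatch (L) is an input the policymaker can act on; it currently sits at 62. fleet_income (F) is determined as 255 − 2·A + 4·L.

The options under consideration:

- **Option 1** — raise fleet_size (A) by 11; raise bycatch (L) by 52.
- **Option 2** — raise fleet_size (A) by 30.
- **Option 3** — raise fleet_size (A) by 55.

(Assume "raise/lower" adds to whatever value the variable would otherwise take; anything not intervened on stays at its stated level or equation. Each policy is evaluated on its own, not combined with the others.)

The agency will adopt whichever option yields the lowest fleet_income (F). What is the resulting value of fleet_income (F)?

Option 1 (A + 11, L + 52):
  A = 61 + 11 = 72
  L = 62 + 52 = 114
  F = 255 − 2·72 + 4·114 = 567
Option 2 (A + 30):
  A = 61 + 30 = 91
  L = 62
  F = 255 − 2·91 + 4·62 = 321
Option 3 (A + 55):
  A = 61 + 55 = 116
  L = 62
  F = 255 − 2·116 + 4·62 = 271
Comparing — Option 1: F=567, Option 2: F=321, Option 3: F=271. Lowest is 271 (Option 3).

271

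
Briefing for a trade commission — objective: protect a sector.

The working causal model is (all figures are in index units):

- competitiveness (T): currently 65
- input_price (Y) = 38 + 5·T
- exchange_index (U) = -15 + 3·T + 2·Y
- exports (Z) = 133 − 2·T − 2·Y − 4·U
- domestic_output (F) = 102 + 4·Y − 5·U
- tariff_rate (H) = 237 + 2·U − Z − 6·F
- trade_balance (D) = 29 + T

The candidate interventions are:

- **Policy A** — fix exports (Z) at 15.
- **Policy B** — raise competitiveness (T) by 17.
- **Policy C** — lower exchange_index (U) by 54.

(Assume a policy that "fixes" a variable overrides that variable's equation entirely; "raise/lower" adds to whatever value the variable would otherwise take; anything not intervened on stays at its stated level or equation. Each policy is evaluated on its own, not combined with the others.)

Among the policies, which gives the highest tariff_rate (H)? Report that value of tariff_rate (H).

30372

Policy A (Z := 15):
  T = 65
  Y = 38 + 5·65 = 363
  U = -15 + 3·65 + 2·363 = 906
  Z = 15
  F = 102 + 4·363 − 5·906 = -2976
  H = 237 + 2·906 − 15 − 6·(-2976) = 19890
Policy B (T + 17):
  T = 65 + 17 = 82
  Y = 38 + 5·82 = 448
  U = -15 + 3·82 + 2·448 = 1127
  Z = 133 − 2·82 − 2·448 − 4·1127 = -5435
  F = 102 + 4·448 − 5·1127 = -3741
  H = 237 + 2·1127 − (-5435) − 6·(-3741) = 30372
Policy C (U − 54):
  T = 65
  Y = 38 + 5·65 = 363
  U = -15 + 3·65 + 2·363 (−54 from intervention) = 852
  Z = 133 − 2·65 − 2·363 − 4·852 = -4131
  F = 102 + 4·363 − 5·852 = -2706
  H = 237 + 2·852 − (-4131) − 6·(-2706) = 22308
Comparing — Policy A: H=19890, Policy B: H=30372, Policy C: H=22308. Highest is 30372 (Policy B).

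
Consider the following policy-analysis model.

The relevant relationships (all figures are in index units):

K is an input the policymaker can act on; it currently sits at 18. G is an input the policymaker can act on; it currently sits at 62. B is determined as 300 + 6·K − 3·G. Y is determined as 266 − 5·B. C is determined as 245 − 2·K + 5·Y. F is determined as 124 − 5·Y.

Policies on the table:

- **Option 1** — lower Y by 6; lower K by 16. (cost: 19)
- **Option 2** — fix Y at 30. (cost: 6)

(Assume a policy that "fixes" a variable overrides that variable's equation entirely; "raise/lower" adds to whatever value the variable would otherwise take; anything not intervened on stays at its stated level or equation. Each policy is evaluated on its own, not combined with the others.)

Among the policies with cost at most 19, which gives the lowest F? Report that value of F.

Option 1 (Y − 6, K − 16):
  K = 18 − 16 = 2
  G = 62
  B = 300 + 6·2 − 3·62 = 126
  Y = 266 − 5·126 (−6 from intervention) = -370
  F = 124 − 5·(-370) = 1974
Option 2 (Y := 30):
  K = 18
  G = 62
  B = 300 + 6·18 − 3·62 = 222
  Y = 30
  F = 124 − 5·30 = -26
Comparing — Option 1: F=1974, Option 2: F=-26. Lowest is -26 (Option 2).

-26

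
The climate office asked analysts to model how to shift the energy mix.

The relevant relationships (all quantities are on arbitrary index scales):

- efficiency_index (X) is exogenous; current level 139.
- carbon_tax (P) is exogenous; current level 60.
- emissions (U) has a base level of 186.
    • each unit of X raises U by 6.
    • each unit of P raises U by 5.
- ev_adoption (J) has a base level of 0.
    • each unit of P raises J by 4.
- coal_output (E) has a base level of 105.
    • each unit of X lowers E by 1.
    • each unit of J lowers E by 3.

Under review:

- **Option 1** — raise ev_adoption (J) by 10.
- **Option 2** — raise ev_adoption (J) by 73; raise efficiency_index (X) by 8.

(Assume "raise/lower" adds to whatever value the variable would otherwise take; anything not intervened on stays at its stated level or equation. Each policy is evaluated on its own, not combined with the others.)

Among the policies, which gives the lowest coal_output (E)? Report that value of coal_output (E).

-981

Option 1 (J + 10):
  X = 139
  P = 60
  J = 0 + 4·60 (+10 from intervention) = 250
  E = 105 − 139 − 3·250 = -784
Option 2 (J + 73, X + 8):
  X = 139 + 8 = 147
  P = 60
  J = 0 + 4·60 (+73 from intervention) = 313
  E = 105 − 147 − 3·313 = -981
Comparing — Option 1: E=-784, Option 2: E=-981. Lowest is -981 (Option 2).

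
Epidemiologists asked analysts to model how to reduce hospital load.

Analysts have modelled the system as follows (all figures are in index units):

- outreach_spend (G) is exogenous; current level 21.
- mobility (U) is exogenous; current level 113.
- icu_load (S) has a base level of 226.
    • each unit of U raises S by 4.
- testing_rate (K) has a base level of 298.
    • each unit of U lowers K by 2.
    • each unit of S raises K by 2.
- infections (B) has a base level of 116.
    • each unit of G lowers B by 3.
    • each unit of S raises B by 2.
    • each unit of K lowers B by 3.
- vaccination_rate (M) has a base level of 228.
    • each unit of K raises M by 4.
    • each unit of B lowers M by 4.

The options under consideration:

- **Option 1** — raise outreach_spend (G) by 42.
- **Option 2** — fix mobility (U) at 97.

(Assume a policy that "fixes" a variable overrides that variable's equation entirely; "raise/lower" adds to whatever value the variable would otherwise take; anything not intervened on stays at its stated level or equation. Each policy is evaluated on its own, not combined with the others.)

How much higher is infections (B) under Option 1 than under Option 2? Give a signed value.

Option 1 (G + 42):
  G = 21 + 42 = 63
  U = 113
  S = 226 + 4·113 = 678
  K = 298 − 2·113 + 2·678 = 1428
  B = 116 − 3·63 + 2·678 − 3·1428 = -3001
Option 2 (U := 97):
  G = 21
  U = 97
  S = 226 + 4·97 = 614
  K = 298 − 2·97 + 2·614 = 1332
  B = 116 − 3·21 + 2·614 − 3·1332 = -2715
B: -3001 − (-2715) = -286

-286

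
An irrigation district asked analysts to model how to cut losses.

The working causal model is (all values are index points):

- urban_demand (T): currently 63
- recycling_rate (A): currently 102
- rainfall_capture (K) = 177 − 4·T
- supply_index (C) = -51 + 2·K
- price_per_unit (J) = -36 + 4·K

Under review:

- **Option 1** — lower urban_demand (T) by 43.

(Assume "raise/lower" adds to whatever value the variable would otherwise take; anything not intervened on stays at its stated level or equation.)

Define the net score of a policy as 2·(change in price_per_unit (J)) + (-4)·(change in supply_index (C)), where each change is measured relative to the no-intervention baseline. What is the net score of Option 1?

Baseline:
  T = 63
  K = 177 − 4·63 = -75
  C = -51 + 2·(-75) = -201
  J = -36 + 4·(-75) = -336
Option 1 (T − 43):
  T = 63 − 43 = 20
  K = 177 − 4·20 = 97
  C = -51 + 2·97 = 143
  J = -36 + 4·97 = 352
ΔJ = 352 − (-336) = 688; ΔC = 143 − (-201) = 344
Score = 2·688 + (-4)·344 = 0

0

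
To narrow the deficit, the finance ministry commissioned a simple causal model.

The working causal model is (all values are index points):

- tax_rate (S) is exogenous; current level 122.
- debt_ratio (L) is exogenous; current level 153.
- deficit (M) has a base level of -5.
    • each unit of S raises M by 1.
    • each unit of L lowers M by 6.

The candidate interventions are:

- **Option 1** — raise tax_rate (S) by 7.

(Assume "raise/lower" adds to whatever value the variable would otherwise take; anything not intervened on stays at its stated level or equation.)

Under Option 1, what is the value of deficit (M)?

-794

Option 1 (S + 7):
  S = 122 + 7 = 129
  L = 153
  M = -5 + 129 − 6·153 = -794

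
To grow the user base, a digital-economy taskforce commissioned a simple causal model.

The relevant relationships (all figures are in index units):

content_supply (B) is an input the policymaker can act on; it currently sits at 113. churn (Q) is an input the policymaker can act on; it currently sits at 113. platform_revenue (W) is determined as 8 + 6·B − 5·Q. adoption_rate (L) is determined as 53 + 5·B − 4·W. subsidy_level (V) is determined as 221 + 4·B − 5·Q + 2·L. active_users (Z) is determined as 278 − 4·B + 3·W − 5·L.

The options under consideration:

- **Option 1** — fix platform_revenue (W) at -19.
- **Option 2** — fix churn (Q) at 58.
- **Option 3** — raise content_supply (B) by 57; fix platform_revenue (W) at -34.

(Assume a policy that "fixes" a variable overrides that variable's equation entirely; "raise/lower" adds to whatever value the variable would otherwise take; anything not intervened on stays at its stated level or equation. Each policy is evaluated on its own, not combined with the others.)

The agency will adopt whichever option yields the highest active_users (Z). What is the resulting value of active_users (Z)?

Option 1 (W := -19):
  B = 113
  Q = 113
  W = -19
  L = 53 + 5·113 − 4·(-19) = 694
  Z = 278 − 4·113 + 3·(-19) − 5·694 = -3701
Option 2 (Q := 58):
  B = 113
  Q = 58
  W = 8 + 6·113 − 5·58 = 396
  L = 53 + 5·113 − 4·396 = -966
  Z = 278 − 4·113 + 3·396 − 5·(-966) = 5844
Option 3 (B + 57, W := -34):
  B = 113 + 57 = 170
  Q = 113
  W = -34
  L = 53 + 5·170 − 4·(-34) = 1039
  Z = 278 − 4·170 + 3·(-34) − 5·1039 = -5699
Comparing — Option 1: Z=-3701, Option 2: Z=5844, Option 3: Z=-5699. Highest is 5844 (Option 2).

5844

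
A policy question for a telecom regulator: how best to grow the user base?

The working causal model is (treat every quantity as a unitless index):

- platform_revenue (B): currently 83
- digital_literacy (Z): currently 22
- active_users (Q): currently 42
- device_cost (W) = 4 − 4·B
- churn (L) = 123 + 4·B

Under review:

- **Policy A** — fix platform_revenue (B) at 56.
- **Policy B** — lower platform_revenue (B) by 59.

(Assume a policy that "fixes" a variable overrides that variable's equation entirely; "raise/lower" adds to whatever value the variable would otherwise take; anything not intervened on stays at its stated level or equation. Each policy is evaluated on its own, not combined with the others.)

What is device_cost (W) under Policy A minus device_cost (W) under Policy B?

-128

Policy A (B := 56):
  B = 56
  W = 4 − 4·56 = -220
Policy B (B − 59):
  B = 83 − 59 = 24
  W = 4 − 4·24 = -92
W: -220 − (-92) = -128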